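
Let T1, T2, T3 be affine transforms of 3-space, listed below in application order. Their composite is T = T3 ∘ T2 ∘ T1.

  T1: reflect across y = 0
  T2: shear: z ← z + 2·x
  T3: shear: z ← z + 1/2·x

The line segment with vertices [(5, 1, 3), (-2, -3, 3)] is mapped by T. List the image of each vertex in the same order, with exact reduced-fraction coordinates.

image vertices: (5, -1, 31/2), (-2, 3, -2)

T1 reflect across y = 0: (5, 1, 3) → (5, -1, 3); (-2, -3, 3) → (-2, 3, 3)
T2 shear: z ← z + 2·x: (5, -1, 3) → (5, -1, 13); (-2, 3, 3) → (-2, 3, -1)
T3 shear: z ← z + 1/2·x: (5, -1, 13) → (5, -1, 31/2); (-2, 3, -1) → (-2, 3, -2)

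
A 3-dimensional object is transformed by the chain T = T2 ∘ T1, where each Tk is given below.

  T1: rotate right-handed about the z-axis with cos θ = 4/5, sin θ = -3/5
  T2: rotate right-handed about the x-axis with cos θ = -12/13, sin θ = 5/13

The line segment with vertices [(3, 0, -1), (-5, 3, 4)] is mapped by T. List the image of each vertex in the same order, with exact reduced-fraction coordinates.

T1 rotate right-handed about the z-axis with cos θ = 4/5, sin θ = -3/5: (3, 0, -1) → (12/5, -9/5, -1); (-5, 3, 4) → (-11/5, 27/5, 4)
T2 rotate right-handed about the x-axis with cos θ = -12/13, sin θ = 5/13: (12/5, -9/5, -1) → (12/5, 133/65, 3/13); (-11/5, 27/5, 4) → (-11/5, -424/65, -21/13)

image vertices: (12/5, 133/65, 3/13), (-11/5, -424/65, -21/13)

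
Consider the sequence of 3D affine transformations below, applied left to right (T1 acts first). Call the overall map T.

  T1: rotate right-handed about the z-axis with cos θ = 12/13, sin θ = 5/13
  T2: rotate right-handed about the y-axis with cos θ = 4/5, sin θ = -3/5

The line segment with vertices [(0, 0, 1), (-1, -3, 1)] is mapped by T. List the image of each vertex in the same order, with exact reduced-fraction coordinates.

T1 rotate right-handed about the z-axis with cos θ = 12/13, sin θ = 5/13: (0, 0, 1) → (0, 0, 1); (-1, -3, 1) → (3/13, -41/13, 1)
T2 rotate right-handed about the y-axis with cos θ = 4/5, sin θ = -3/5: (0, 0, 1) → (-3/5, 0, 4/5); (3/13, -41/13, 1) → (-27/65, -41/13, 61/65)

image vertices: (-3/5, 0, 4/5), (-27/65, -41/13, 61/65)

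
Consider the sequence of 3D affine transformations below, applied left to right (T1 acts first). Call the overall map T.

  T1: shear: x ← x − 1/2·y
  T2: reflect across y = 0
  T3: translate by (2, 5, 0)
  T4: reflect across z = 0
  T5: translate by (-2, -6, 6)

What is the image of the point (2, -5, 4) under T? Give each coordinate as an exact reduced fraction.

T(p) = (9/2, 4, 2)

T1 shear: x ← x − 1/2·y: (2, -5, 4) → (9/2, -5, 4)
T2 reflect across y = 0: (9/2, -5, 4) → (9/2, 5, 4)
T3 translate by (2, 5, 0): (9/2, 5, 4) → (13/2, 10, 4)
T4 reflect across z = 0: (13/2, 10, 4) → (13/2, 10, -4)
T5 translate by (-2, -6, 6): (13/2, 10, -4) → (9/2, 4, 2)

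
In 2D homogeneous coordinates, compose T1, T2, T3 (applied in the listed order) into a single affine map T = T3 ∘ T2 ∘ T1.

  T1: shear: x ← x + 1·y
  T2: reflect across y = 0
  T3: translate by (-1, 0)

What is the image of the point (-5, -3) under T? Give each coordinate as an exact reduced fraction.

T1 shear: x ← x + 1·y: (-5, -3) → (-8, -3)
T2 reflect across y = 0: (-8, -3) → (-8, 3)
T3 translate by (-1, 0): (-8, 3) → (-9, 3)

T(p) = (-9, 3)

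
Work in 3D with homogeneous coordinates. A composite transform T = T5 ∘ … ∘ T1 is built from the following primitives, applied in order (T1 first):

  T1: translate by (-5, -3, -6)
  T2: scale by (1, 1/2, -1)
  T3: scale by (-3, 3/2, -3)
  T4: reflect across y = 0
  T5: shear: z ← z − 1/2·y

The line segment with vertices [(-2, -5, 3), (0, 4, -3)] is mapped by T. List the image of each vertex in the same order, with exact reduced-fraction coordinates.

T1 translate by (-5, -3, -6): (-2, -5, 3) → (-7, -8, -3); (0, 4, -3) → (-5, 1, -9)
T2 scale by (1, 1/2, -1): (-7, -8, -3) → (-7, -4, 3); (-5, 1, -9) → (-5, 1/2, 9)
T3 scale by (-3, 3/2, -3): (-7, -4, 3) → (21, -6, -9); (-5, 1/2, 9) → (15, 3/4, -27)
T4 reflect across y = 0: (21, -6, -9) → (21, 6, -9); (15, 3/4, -27) → (15, -3/4, -27)
T5 shear: z ← z − 1/2·y: (21, 6, -9) → (21, 6, -12); (15, -3/4, -27) → (15, -3/4, -213/8)

image vertices: (21, 6, -12), (15, -3/4, -213/8)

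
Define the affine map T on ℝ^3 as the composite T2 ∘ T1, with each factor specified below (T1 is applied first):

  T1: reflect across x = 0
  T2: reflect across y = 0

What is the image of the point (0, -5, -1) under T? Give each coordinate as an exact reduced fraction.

T1 reflect across x = 0: (0, -5, -1) → (0, -5, -1)
T2 reflect across y = 0: (0, -5, -1) → (0, 5, -1)

T(p) = (0, 5, -1)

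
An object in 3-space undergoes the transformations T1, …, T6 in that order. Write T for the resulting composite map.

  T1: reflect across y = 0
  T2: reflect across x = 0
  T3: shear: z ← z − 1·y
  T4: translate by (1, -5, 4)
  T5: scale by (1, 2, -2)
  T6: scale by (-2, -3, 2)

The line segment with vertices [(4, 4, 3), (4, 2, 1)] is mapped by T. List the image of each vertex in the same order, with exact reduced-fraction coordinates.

T1 reflect across y = 0: (4, 4, 3) → (4, -4, 3); (4, 2, 1) → (4, -2, 1)
T2 reflect across x = 0: (4, -4, 3) → (-4, -4, 3); (4, -2, 1) → (-4, -2, 1)
T3 shear: z ← z − 1·y: (-4, -4, 3) → (-4, -4, 7); (-4, -2, 1) → (-4, -2, 3)
T4 translate by (1, -5, 4): (-4, -4, 7) → (-3, -9, 11); (-4, -2, 3) → (-3, -7, 7)
T5 scale by (1, 2, -2): (-3, -9, 11) → (-3, -18, -22); (-3, -7, 7) → (-3, -14, -14)
T6 scale by (-2, -3, 2): (-3, -18, -22) → (6, 54, -44); (-3, -14, -14) → (6, 42, -28)

image vertices: (6, 54, -44), (6, 42, -28)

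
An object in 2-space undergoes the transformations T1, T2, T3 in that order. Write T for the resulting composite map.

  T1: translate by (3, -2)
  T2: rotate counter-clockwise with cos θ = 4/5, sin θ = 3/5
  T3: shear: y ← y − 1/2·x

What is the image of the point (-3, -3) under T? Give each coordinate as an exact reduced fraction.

T(p) = (3, -11/2)

T1 translate by (3, -2): (-3, -3) → (0, -5)
T2 rotate counter-clockwise with cos θ = 4/5, sin θ = 3/5: (0, -5) → (3, -4)
T3 shear: y ← y − 1/2·x: (3, -4) → (3, -11/2)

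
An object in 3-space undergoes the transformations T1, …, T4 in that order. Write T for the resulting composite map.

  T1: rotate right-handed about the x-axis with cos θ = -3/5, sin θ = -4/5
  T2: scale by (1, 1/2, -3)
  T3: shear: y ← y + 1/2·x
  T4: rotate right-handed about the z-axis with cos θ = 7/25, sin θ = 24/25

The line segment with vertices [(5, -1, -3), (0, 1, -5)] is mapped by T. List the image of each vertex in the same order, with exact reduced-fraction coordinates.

T1 rotate right-handed about the x-axis with cos θ = -3/5, sin θ = -4/5: (5, -1, -3) → (5, -9/5, 13/5); (0, 1, -5) → (0, -23/5, 11/5)
T2 scale by (1, 1/2, -3): (5, -9/5, 13/5) → (5, -9/10, -39/5); (0, -23/5, 11/5) → (0, -23/10, -33/5)
T3 shear: y ← y + 1/2·x: (5, -9/10, -39/5) → (5, 8/5, -39/5); (0, -23/10, -33/5) → (0, -23/10, -33/5)
T4 rotate right-handed about the z-axis with cos θ = 7/25, sin θ = 24/25: (5, 8/5, -39/5) → (-17/125, 656/125, -39/5); (0, -23/10, -33/5) → (276/125, -161/250, -33/5)

image vertices: (-17/125, 656/125, -39/5), (276/125, -161/250, -33/5)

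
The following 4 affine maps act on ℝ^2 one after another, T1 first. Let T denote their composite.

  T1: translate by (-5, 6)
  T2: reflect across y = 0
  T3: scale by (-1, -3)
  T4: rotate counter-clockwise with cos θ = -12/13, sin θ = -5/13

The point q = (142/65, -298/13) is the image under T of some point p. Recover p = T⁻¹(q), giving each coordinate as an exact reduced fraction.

T1 = [1 0 -5; 0 1 6; 0 0 1]
T2·T1 = [1 0 -5; 0 -1 -6; 0 0 1]
T3·…·T1 = [-1 0 5; 0 3 18; 0 0 1]
T4·…·T1 = [12/13 15/13 30/13; 5/13 -36/13 -241/13; 0 0 1]
det M = -3; M⁻¹ = [12/13 5/13 5; 5/39 -4/13 -6; 0 0 1]
M⁻¹ · (142/65, -298/13)ᵀ = (-9/5, 4/3)ᵀ

p = (-9/5, 4/3)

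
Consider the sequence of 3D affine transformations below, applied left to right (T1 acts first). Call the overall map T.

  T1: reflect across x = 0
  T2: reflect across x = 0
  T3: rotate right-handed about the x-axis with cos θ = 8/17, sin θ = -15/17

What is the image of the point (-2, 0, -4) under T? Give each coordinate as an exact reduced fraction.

T(p) = (-2, -60/17, -32/17)

T1 reflect across x = 0: (-2, 0, -4) → (2, 0, -4)
T2 reflect across x = 0: (2, 0, -4) → (-2, 0, -4)
T3 rotate right-handed about the x-axis with cos θ = 8/17, sin θ = -15/17: (-2, 0, -4) → (-2, -60/17, -32/17)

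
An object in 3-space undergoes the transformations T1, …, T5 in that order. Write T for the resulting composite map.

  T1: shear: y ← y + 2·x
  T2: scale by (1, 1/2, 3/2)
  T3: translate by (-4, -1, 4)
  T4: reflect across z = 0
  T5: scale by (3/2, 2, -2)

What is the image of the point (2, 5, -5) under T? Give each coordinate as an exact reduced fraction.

T1 shear: y ← y + 2·x: (2, 5, -5) → (2, 9, -5)
T2 scale by (1, 1/2, 3/2): (2, 9, -5) → (2, 9/2, -15/2)
T3 translate by (-4, -1, 4): (2, 9/2, -15/2) → (-2, 7/2, -7/2)
T4 reflect across z = 0: (-2, 7/2, -7/2) → (-2, 7/2, 7/2)
T5 scale by (3/2, 2, -2): (-2, 7/2, 7/2) → (-3, 7, -7)

T(p) = (-3, 7, -7)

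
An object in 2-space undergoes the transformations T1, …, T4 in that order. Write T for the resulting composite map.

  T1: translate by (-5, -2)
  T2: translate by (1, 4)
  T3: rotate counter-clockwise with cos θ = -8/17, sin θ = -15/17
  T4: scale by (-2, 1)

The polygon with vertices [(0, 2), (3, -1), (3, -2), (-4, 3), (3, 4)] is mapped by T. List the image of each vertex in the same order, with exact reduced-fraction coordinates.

T1 translate by (-5, -2): (0, 2) → (-5, 0); (3, -1) → (-2, -3); (3, -2) → (-2, -4); (-4, 3) → (-9, 1); (3, 4) → (-2, 2)
T2 translate by (1, 4): (-5, 0) → (-4, 4); (-2, -3) → (-1, 1); (-2, -4) → (-1, 0); (-9, 1) → (-8, 5); (-2, 2) → (-1, 6)
T3 rotate counter-clockwise with cos θ = -8/17, sin θ = -15/17: (-4, 4) → (92/17, 28/17); (-1, 1) → (23/17, 7/17); (-1, 0) → (8/17, 15/17); (-8, 5) → (139/17, 80/17); (-1, 6) → (98/17, -33/17)
T4 scale by (-2, 1): (92/17, 28/17) → (-184/17, 28/17); (23/17, 7/17) → (-46/17, 7/17); (8/17, 15/17) → (-16/17, 15/17); (139/17, 80/17) → (-278/17, 80/17); (98/17, -33/17) → (-196/17, -33/17)

image vertices: (-184/17, 28/17), (-46/17, 7/17), (-16/17, 15/17), (-278/17, 80/17), (-196/17, -33/17)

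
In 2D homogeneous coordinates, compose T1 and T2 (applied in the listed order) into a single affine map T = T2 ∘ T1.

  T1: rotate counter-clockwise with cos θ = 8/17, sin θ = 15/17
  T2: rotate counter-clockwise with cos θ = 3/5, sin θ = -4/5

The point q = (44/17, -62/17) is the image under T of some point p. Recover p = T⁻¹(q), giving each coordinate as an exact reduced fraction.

T1 = [8/17 -15/17 0; 15/17 8/17 0; 0 0 1]
T2·T1 = [84/85 -13/85 0; 13/85 84/85 0; 0 0 1]
det M = 1; M⁻¹ = [84/85 13/85 0; -13/85 84/85 0; 0 0 1]
M⁻¹ · (44/17, -62/17)ᵀ = (2, -4)ᵀ

p = (2, -4)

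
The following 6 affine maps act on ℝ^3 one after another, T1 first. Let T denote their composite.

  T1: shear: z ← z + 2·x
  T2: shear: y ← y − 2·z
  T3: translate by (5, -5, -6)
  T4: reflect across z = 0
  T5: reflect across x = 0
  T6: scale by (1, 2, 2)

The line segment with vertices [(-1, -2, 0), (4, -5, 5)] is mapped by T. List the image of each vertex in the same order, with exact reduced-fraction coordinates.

image vertices: (-4, -6, 16), (-9, -72, -14)

T1 shear: z ← z + 2·x: (-1, -2, 0) → (-1, -2, -2); (4, -5, 5) → (4, -5, 13)
T2 shear: y ← y − 2·z: (-1, -2, -2) → (-1, 2, -2); (4, -5, 13) → (4, -31, 13)
T3 translate by (5, -5, -6): (-1, 2, -2) → (4, -3, -8); (4, -31, 13) → (9, -36, 7)
T4 reflect across z = 0: (4, -3, -8) → (4, -3, 8); (9, -36, 7) → (9, -36, -7)
T5 reflect across x = 0: (4, -3, 8) → (-4, -3, 8); (9, -36, -7) → (-9, -36, -7)
T6 scale by (1, 2, 2): (-4, -3, 8) → (-4, -6, 16); (-9, -36, -7) → (-9, -72, -14)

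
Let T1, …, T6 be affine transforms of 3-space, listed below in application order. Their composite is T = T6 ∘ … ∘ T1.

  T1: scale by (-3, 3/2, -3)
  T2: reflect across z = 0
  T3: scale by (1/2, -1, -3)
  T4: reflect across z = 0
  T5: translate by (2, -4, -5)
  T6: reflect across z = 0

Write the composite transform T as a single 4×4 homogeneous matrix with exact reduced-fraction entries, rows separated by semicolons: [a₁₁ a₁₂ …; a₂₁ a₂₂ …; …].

T = [-3/2 0 0 2; 0 -3/2 0 -4; 0 0 -9 5; 0 0 0 1]

T1 = [-3 0 0 0; 0 3/2 0 0; 0 0 -3 0; 0 0 0 1]
T2·T1 = [-3 0 0 0; 0 3/2 0 0; 0 0 3 0; 0 0 0 1]
T3·…·T1 = [-3/2 0 0 0; 0 -3/2 0 0; 0 0 -9 0; 0 0 0 1]
T4·…·T1 = [-3/2 0 0 0; 0 -3/2 0 0; 0 0 9 0; 0 0 0 1]
T5·…·T1 = [-3/2 0 0 2; 0 -3/2 0 -4; 0 0 9 -5; 0 0 0 1]
T6·…·T1 = [-3/2 0 0 2; 0 -3/2 0 -4; 0 0 -9 5; 0 0 0 1]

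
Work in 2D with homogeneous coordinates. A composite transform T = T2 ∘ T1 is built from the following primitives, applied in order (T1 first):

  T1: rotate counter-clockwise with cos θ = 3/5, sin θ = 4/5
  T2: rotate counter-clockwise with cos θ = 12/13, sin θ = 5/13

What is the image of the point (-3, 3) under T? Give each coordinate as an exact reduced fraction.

T1 rotate counter-clockwise with cos θ = 3/5, sin θ = 4/5: (-3, 3) → (-21/5, -3/5)
T2 rotate counter-clockwise with cos θ = 12/13, sin θ = 5/13: (-21/5, -3/5) → (-237/65, -141/65)

T(p) = (-237/65, -141/65)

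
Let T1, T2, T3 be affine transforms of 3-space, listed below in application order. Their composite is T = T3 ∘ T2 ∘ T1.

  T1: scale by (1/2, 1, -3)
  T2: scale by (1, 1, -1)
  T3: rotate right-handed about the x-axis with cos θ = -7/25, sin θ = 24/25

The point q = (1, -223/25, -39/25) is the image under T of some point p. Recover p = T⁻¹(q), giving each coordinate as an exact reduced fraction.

T1 = [1/2 0 0 0; 0 1 0 0; 0 0 -3 0; 0 0 0 1]
T2·T1 = [1/2 0 0 0; 0 1 0 0; 0 0 3 0; 0 0 0 1]
T3·…·T1 = [1/2 0 0 0; 0 -7/25 -72/25 0; 0 24/25 -21/25 0; 0 0 0 1]
det M = 3/2; M⁻¹ = [2 0 0 0; 0 -7/25 24/25 0; 0 -8/25 -7/75 0; 0 0 0 1]
M⁻¹ · (1, -223/25, -39/25)ᵀ = (2, 1, 3)ᵀ

p = (2, 1, 3)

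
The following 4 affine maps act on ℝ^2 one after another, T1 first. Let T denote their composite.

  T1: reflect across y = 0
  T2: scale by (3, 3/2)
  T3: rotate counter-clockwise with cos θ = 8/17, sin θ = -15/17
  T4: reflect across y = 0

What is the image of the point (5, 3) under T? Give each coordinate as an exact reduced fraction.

T1 reflect across y = 0: (5, 3) → (5, -3)
T2 scale by (3, 3/2): (5, -3) → (15, -9/2)
T3 rotate counter-clockwise with cos θ = 8/17, sin θ = -15/17: (15, -9/2) → (105/34, -261/17)
T4 reflect across y = 0: (105/34, -261/17) → (105/34, 261/17)

T(p) = (105/34, 261/17)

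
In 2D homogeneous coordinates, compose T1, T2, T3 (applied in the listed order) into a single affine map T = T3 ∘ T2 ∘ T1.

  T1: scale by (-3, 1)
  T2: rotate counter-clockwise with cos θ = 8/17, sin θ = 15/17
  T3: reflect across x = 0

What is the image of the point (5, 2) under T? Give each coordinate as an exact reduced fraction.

T1 scale by (-3, 1): (5, 2) → (-15, 2)
T2 rotate counter-clockwise with cos θ = 8/17, sin θ = 15/17: (-15, 2) → (-150/17, -209/17)
T3 reflect across x = 0: (-150/17, -209/17) → (150/17, -209/17)

T(p) = (150/17, -209/17)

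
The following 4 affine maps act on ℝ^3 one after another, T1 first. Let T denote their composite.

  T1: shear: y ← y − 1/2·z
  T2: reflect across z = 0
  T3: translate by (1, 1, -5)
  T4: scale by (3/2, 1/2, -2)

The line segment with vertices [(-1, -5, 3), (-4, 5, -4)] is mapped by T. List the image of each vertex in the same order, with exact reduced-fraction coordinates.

T1 shear: y ← y − 1/2·z: (-1, -5, 3) → (-1, -13/2, 3); (-4, 5, -4) → (-4, 7, -4)
T2 reflect across z = 0: (-1, -13/2, 3) → (-1, -13/2, -3); (-4, 7, -4) → (-4, 7, 4)
T3 translate by (1, 1, -5): (-1, -13/2, -3) → (0, -11/2, -8); (-4, 7, 4) → (-3, 8, -1)
T4 scale by (3/2, 1/2, -2): (0, -11/2, -8) → (0, -11/4, 16); (-3, 8, -1) → (-9/2, 4, 2)

image vertices: (0, -11/4, 16), (-9/2, 4, 2)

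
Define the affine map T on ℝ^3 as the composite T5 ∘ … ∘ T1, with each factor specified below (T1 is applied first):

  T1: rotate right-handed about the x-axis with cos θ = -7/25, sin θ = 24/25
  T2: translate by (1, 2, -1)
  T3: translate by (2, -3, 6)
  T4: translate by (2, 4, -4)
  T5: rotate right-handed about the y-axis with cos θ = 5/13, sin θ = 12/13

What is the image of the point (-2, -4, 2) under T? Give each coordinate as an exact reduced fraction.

T(p) = (-129/65, 11/5, -53/13)

T1 rotate right-handed about the x-axis with cos θ = -7/25, sin θ = 24/25: (-2, -4, 2) → (-2, -4/5, -22/5)
T2 translate by (1, 2, -1): (-2, -4/5, -22/5) → (-1, 6/5, -27/5)
T3 translate by (2, -3, 6): (-1, 6/5, -27/5) → (1, -9/5, 3/5)
T4 translate by (2, 4, -4): (1, -9/5, 3/5) → (3, 11/5, -17/5)
T5 rotate right-handed about the y-axis with cos θ = 5/13, sin θ = 12/13: (3, 11/5, -17/5) → (-129/65, 11/5, -53/13)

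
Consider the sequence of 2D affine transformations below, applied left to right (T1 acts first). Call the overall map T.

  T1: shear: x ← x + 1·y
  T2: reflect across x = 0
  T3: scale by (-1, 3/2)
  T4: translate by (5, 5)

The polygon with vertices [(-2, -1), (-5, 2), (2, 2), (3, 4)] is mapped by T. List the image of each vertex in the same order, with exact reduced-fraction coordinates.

image vertices: (2, 7/2), (2, 8), (9, 8), (12, 11)

T1 shear: x ← x + 1·y: (-2, -1) → (-3, -1); (-5, 2) → (-3, 2); (2, 2) → (4, 2); (3, 4) → (7, 4)
T2 reflect across x = 0: (-3, -1) → (3, -1); (-3, 2) → (3, 2); (4, 2) → (-4, 2); (7, 4) → (-7, 4)
T3 scale by (-1, 3/2): (3, -1) → (-3, -3/2); (3, 2) → (-3, 3); (-4, 2) → (4, 3); (-7, 4) → (7, 6)
T4 translate by (5, 5): (-3, -3/2) → (2, 7/2); (-3, 3) → (2, 8); (4, 3) → (9, 8); (7, 6) → (12, 11)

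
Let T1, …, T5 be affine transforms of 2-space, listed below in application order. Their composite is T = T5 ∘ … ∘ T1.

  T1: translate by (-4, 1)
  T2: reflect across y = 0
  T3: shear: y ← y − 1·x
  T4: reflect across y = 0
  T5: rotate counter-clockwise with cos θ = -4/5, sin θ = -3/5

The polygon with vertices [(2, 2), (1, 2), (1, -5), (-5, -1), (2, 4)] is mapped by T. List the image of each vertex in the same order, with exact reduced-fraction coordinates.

image vertices: (11/5, 2/5), (12/5, 9/5), (-9/5, 37/5), (9/5, 63/5), (17/5, -6/5)

T1 translate by (-4, 1): (2, 2) → (-2, 3); (1, 2) → (-3, 3); (1, -5) → (-3, -4); (-5, -1) → (-9, 0); (2, 4) → (-2, 5)
T2 reflect across y = 0: (-2, 3) → (-2, -3); (-3, 3) → (-3, -3); (-3, -4) → (-3, 4); (-9, 0) → (-9, 0); (-2, 5) → (-2, -5)
T3 shear: y ← y − 1·x: (-2, -3) → (-2, -1); (-3, -3) → (-3, 0); (-3, 4) → (-3, 7); (-9, 0) → (-9, 9); (-2, -5) → (-2, -3)
T4 reflect across y = 0: (-2, -1) → (-2, 1); (-3, 0) → (-3, 0); (-3, 7) → (-3, -7); (-9, 9) → (-9, -9); (-2, -3) → (-2, 3)
T5 rotate counter-clockwise with cos θ = -4/5, sin θ = -3/5: (-2, 1) → (11/5, 2/5); (-3, 0) → (12/5, 9/5); (-3, -7) → (-9/5, 37/5); (-9, -9) → (9/5, 63/5); (-2, 3) → (17/5, -6/5)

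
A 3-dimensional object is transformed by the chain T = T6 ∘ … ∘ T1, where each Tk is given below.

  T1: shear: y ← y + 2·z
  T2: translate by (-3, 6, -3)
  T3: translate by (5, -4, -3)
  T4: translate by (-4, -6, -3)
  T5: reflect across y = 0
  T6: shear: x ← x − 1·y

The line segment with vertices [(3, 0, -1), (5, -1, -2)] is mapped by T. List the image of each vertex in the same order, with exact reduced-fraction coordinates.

image vertices: (-5, 6, -10), (-6, 9, -11)

T1 shear: y ← y + 2·z: (3, 0, -1) → (3, -2, -1); (5, -1, -2) → (5, -5, -2)
T2 translate by (-3, 6, -3): (3, -2, -1) → (0, 4, -4); (5, -5, -2) → (2, 1, -5)
T3 translate by (5, -4, -3): (0, 4, -4) → (5, 0, -7); (2, 1, -5) → (7, -3, -8)
T4 translate by (-4, -6, -3): (5, 0, -7) → (1, -6, -10); (7, -3, -8) → (3, -9, -11)
T5 reflect across y = 0: (1, -6, -10) → (1, 6, -10); (3, -9, -11) → (3, 9, -11)
T6 shear: x ← x − 1·y: (1, 6, -10) → (-5, 6, -10); (3, 9, -11) → (-6, 9, -11)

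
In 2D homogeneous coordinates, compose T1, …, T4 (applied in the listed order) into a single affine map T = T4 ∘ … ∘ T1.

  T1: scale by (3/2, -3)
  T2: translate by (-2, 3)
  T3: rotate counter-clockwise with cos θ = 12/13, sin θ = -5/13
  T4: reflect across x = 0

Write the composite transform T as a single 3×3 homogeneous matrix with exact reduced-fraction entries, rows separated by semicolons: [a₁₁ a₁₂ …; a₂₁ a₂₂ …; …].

T1 = [3/2 0 0; 0 -3 0; 0 0 1]
T2·T1 = [3/2 0 -2; 0 -3 3; 0 0 1]
T3·…·T1 = [18/13 -15/13 -9/13; -15/26 -36/13 46/13; 0 0 1]
T4·…·T1 = [-18/13 15/13 9/13; -15/26 -36/13 46/13; 0 0 1]

T = [-18/13 15/13 9/13; -15/26 -36/13 46/13; 0 0 1]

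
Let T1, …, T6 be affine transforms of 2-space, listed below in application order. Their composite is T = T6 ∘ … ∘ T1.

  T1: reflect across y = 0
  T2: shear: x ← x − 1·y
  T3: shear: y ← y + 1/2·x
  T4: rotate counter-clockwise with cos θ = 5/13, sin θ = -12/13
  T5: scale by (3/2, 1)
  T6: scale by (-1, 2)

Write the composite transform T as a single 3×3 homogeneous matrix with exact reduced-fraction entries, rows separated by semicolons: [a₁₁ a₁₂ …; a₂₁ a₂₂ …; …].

T = [-33/26 3/26 0; -19/13 -29/13 0; 0 0 1]

T1 = [1 0 0; 0 -1 0; 0 0 1]
T2·T1 = [1 1 0; 0 -1 0; 0 0 1]
T3·…·T1 = [1 1 0; 1/2 -1/2 0; 0 0 1]
T4·…·T1 = [11/13 -1/13 0; -19/26 -29/26 0; 0 0 1]
T5·…·T1 = [33/26 -3/26 0; -19/26 -29/26 0; 0 0 1]
T6·…·T1 = [-33/26 3/26 0; -19/13 -29/13 0; 0 0 1]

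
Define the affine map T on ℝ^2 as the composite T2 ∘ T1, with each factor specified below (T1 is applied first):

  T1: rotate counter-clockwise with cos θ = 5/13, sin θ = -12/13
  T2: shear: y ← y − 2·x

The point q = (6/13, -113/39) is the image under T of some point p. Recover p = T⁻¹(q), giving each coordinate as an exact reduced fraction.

p = (2, -1/3)

T1 = [5/13 12/13 0; -12/13 5/13 0; 0 0 1]
T2·T1 = [5/13 12/13 0; -22/13 -19/13 0; 0 0 1]
det M = 1; M⁻¹ = [-19/13 -12/13 0; 22/13 5/13 0; 0 0 1]
M⁻¹ · (6/13, -113/39)ᵀ = (2, -1/3)ᵀ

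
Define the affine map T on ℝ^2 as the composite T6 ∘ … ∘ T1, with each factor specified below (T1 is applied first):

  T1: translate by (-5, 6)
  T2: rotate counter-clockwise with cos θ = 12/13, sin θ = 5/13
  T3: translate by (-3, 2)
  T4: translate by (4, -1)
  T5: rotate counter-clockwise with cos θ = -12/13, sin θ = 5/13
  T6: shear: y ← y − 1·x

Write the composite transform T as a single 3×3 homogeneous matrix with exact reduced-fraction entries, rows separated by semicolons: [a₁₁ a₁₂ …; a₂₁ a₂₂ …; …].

T = [-1 0 48/13; 1 -1 -133/13; 0 0 1]

T1 = [1 0 -5; 0 1 6; 0 0 1]
T2·T1 = [12/13 -5/13 -90/13; 5/13 12/13 47/13; 0 0 1]
T3·…·T1 = [12/13 -5/13 -129/13; 5/13 12/13 73/13; 0 0 1]
T4·…·T1 = [12/13 -5/13 -77/13; 5/13 12/13 60/13; 0 0 1]
T5·…·T1 = [-1 0 48/13; 0 -1 -85/13; 0 0 1]
T6·…·T1 = [-1 0 48/13; 1 -1 -133/13; 0 0 1]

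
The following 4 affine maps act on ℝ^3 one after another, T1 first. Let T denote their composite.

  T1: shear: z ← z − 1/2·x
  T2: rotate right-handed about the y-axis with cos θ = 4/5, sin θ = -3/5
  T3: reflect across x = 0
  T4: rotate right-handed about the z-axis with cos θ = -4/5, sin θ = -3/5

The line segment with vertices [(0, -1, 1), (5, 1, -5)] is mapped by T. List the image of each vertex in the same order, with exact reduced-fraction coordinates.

T1 shear: z ← z − 1/2·x: (0, -1, 1) → (0, -1, 1); (5, 1, -5) → (5, 1, -15/2)
T2 rotate right-handed about the y-axis with cos θ = 4/5, sin θ = -3/5: (0, -1, 1) → (-3/5, -1, 4/5); (5, 1, -15/2) → (17/2, 1, -3)
T3 reflect across x = 0: (-3/5, -1, 4/5) → (3/5, -1, 4/5); (17/2, 1, -3) → (-17/2, 1, -3)
T4 rotate right-handed about the z-axis with cos θ = -4/5, sin θ = -3/5: (3/5, -1, 4/5) → (-27/25, 11/25, 4/5); (-17/2, 1, -3) → (37/5, 43/10, -3)

image vertices: (-27/25, 11/25, 4/5), (37/5, 43/10, -3)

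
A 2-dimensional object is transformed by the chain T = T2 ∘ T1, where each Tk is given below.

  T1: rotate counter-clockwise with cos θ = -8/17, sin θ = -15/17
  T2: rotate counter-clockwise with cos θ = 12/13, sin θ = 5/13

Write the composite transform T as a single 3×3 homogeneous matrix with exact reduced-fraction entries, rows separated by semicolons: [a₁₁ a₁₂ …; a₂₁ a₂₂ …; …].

T = [-21/221 220/221 0; -220/221 -21/221 0; 0 0 1]

T1 = [-8/17 15/17 0; -15/17 -8/17 0; 0 0 1]
T2·T1 = [-21/221 220/221 0; -220/221 -21/221 0; 0 0 1]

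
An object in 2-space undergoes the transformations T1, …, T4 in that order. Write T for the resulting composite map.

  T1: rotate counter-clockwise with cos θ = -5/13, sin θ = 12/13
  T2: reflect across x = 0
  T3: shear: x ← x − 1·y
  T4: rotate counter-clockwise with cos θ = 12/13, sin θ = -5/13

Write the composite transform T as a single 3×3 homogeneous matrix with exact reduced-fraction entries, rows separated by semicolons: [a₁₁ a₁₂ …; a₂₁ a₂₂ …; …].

T1 = [-5/13 -12/13 0; 12/13 -5/13 0; 0 0 1]
T2·T1 = [5/13 12/13 0; 12/13 -5/13 0; 0 0 1]
T3·…·T1 = [-7/13 17/13 0; 12/13 -5/13 0; 0 0 1]
T4·…·T1 = [-24/169 179/169 0; 179/169 -145/169 0; 0 0 1]

T = [-24/169 179/169 0; 179/169 -145/169 0; 0 0 1]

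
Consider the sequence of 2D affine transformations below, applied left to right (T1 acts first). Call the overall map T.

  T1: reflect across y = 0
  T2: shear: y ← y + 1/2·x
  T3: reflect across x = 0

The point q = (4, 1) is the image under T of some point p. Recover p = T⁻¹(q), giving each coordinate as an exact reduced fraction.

p = (-4, -3)

T1 = [1 0 0; 0 -1 0; 0 0 1]
T2·T1 = [1 0 0; 1/2 -1 0; 0 0 1]
T3·…·T1 = [-1 0 0; 1/2 -1 0; 0 0 1]
det M = 1; M⁻¹ = [-1 0 0; -1/2 -1 0; 0 0 1]
M⁻¹ · (4, 1)ᵀ = (-4, -3)ᵀ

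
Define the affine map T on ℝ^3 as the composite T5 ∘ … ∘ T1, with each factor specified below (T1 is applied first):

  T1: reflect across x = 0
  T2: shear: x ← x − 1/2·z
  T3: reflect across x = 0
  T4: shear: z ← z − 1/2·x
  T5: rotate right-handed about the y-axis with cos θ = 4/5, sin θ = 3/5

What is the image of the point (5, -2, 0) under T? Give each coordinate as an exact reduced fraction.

T(p) = (5/2, -2, -5)

T1 reflect across x = 0: (5, -2, 0) → (-5, -2, 0)
T2 shear: x ← x − 1/2·z: (-5, -2, 0) → (-5, -2, 0)
T3 reflect across x = 0: (-5, -2, 0) → (5, -2, 0)
T4 shear: z ← z − 1/2·x: (5, -2, 0) → (5, -2, -5/2)
T5 rotate right-handed about the y-axis with cos θ = 4/5, sin θ = 3/5: (5, -2, -5/2) → (5/2, -2, -5)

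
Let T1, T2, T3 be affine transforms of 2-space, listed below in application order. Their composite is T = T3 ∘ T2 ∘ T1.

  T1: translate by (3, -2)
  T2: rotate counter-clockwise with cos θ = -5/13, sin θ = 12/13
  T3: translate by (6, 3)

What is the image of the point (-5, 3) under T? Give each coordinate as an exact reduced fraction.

T(p) = (76/13, 10/13)

T1 translate by (3, -2): (-5, 3) → (-2, 1)
T2 rotate counter-clockwise with cos θ = -5/13, sin θ = 12/13: (-2, 1) → (-2/13, -29/13)
T3 translate by (6, 3): (-2/13, -29/13) → (76/13, 10/13)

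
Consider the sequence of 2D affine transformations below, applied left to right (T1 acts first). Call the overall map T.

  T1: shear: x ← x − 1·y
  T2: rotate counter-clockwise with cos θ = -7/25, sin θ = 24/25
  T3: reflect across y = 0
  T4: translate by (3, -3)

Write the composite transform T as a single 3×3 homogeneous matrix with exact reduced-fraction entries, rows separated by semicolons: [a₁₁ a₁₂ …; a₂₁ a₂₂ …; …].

T1 = [1 -1 0; 0 1 0; 0 0 1]
T2·T1 = [-7/25 -17/25 0; 24/25 -31/25 0; 0 0 1]
T3·…·T1 = [-7/25 -17/25 0; -24/25 31/25 0; 0 0 1]
T4·…·T1 = [-7/25 -17/25 3; -24/25 31/25 -3; 0 0 1]

T = [-7/25 -17/25 3; -24/25 31/25 -3; 0 0 1]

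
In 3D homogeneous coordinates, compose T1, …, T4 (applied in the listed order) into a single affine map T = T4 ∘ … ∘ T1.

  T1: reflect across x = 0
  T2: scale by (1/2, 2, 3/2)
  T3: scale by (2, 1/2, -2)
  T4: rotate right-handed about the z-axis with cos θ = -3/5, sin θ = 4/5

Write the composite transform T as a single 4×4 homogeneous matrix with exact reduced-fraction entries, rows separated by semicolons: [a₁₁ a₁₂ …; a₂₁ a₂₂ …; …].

T1 = [-1 0 0 0; 0 1 0 0; 0 0 1 0; 0 0 0 1]
T2·T1 = [-1/2 0 0 0; 0 2 0 0; 0 0 3/2 0; 0 0 0 1]
T3·…·T1 = [-1 0 0 0; 0 1 0 0; 0 0 -3 0; 0 0 0 1]
T4·…·T1 = [3/5 -4/5 0 0; -4/5 -3/5 0 0; 0 0 -3 0; 0 0 0 1]

T = [3/5 -4/5 0 0; -4/5 -3/5 0 0; 0 0 -3 0; 0 0 0 1]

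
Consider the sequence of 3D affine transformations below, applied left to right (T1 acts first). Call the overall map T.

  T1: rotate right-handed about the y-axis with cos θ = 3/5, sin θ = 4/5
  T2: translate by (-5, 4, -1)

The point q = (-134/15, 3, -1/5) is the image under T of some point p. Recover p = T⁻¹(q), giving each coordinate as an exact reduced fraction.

T1 = [3/5 0 4/5 0; 0 1 0 0; -4/5 0 3/5 0; 0 0 0 1]
T2·T1 = [3/5 0 4/5 -5; 0 1 0 4; -4/5 0 3/5 -1; 0 0 0 1]
det M = 1; M⁻¹ = [3/5 0 -4/5 11/5; 0 1 0 -4; 4/5 0 3/5 23/5; 0 0 0 1]
M⁻¹ · (-134/15, 3, -1/5)ᵀ = (-3, -1, -8/3)ᵀ

p = (-3, -1, -8/3)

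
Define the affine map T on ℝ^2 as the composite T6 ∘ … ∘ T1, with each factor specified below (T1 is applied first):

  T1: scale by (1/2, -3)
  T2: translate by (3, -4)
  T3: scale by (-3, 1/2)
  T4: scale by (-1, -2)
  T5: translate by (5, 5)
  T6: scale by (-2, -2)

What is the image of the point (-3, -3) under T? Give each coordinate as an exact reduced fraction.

T1 scale by (1/2, -3): (-3, -3) → (-3/2, 9)
T2 translate by (3, -4): (-3/2, 9) → (3/2, 5)
T3 scale by (-3, 1/2): (3/2, 5) → (-9/2, 5/2)
T4 scale by (-1, -2): (-9/2, 5/2) → (9/2, -5)
T5 translate by (5, 5): (9/2, -5) → (19/2, 0)
T6 scale by (-2, -2): (19/2, 0) → (-19, 0)

T(p) = (-19, 0)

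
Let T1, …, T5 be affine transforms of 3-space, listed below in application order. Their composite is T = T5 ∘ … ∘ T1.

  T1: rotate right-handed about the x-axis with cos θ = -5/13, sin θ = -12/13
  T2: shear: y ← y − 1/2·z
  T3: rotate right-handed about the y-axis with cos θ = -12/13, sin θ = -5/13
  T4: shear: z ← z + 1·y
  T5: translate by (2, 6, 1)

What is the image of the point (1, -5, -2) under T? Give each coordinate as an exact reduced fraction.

T1 rotate right-handed about the x-axis with cos θ = -5/13, sin θ = -12/13: (1, -5, -2) → (1, 1/13, 70/13)
T2 shear: y ← y − 1/2·z: (1, 1/13, 70/13) → (1, -34/13, 70/13)
T3 rotate right-handed about the y-axis with cos θ = -12/13, sin θ = -5/13: (1, -34/13, 70/13) → (-506/169, -34/13, -775/169)
T4 shear: z ← z + 1·y: (-506/169, -34/13, -775/169) → (-506/169, -34/13, -1217/169)
T5 translate by (2, 6, 1): (-506/169, -34/13, -1217/169) → (-168/169, 44/13, -1048/169)

T(p) = (-168/169, 44/13, -1048/169)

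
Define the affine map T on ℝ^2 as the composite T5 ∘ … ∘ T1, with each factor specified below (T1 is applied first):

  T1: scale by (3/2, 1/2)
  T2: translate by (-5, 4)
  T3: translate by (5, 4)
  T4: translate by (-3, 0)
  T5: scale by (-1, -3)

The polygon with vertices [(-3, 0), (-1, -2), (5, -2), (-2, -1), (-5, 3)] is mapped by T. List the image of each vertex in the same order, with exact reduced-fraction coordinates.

T1 scale by (3/2, 1/2): (-3, 0) → (-9/2, 0); (-1, -2) → (-3/2, -1); (5, -2) → (15/2, -1); (-2, -1) → (-3, -1/2); (-5, 3) → (-15/2, 3/2)
T2 translate by (-5, 4): (-9/2, 0) → (-19/2, 4); (-3/2, -1) → (-13/2, 3); (15/2, -1) → (5/2, 3); (-3, -1/2) → (-8, 7/2); (-15/2, 3/2) → (-25/2, 11/2)
T3 translate by (5, 4): (-19/2, 4) → (-9/2, 8); (-13/2, 3) → (-3/2, 7); (5/2, 3) → (15/2, 7); (-8, 7/2) → (-3, 15/2); (-25/2, 11/2) → (-15/2, 19/2)
T4 translate by (-3, 0): (-9/2, 8) → (-15/2, 8); (-3/2, 7) → (-9/2, 7); (15/2, 7) → (9/2, 7); (-3, 15/2) → (-6, 15/2); (-15/2, 19/2) → (-21/2, 19/2)
T5 scale by (-1, -3): (-15/2, 8) → (15/2, -24); (-9/2, 7) → (9/2, -21); (9/2, 7) → (-9/2, -21); (-6, 15/2) → (6, -45/2); (-21/2, 19/2) → (21/2, -57/2)

image vertices: (15/2, -24), (9/2, -21), (-9/2, -21), (6, -45/2), (21/2, -57/2)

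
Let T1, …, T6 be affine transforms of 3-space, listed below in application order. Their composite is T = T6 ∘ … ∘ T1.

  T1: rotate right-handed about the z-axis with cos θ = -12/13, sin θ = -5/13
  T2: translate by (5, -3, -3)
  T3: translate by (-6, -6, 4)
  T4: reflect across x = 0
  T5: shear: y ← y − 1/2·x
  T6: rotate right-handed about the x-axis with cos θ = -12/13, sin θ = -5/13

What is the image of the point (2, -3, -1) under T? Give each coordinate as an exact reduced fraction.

T(p) = (4, 108/13, 45/13)

T1 rotate right-handed about the z-axis with cos θ = -12/13, sin θ = -5/13: (2, -3, -1) → (-3, 2, -1)
T2 translate by (5, -3, -3): (-3, 2, -1) → (2, -1, -4)
T3 translate by (-6, -6, 4): (2, -1, -4) → (-4, -7, 0)
T4 reflect across x = 0: (-4, -7, 0) → (4, -7, 0)
T5 shear: y ← y − 1/2·x: (4, -7, 0) → (4, -9, 0)
T6 rotate right-handed about the x-axis with cos θ = -12/13, sin θ = -5/13: (4, -9, 0) → (4, 108/13, 45/13)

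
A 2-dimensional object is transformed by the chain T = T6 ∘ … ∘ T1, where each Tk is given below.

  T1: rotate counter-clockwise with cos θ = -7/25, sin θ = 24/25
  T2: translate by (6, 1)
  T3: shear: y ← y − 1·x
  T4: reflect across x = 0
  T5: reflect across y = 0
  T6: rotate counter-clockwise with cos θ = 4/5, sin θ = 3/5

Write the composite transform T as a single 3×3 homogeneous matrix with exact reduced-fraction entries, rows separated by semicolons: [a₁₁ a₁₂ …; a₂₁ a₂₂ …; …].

T1 = [-7/25 -24/25 0; 24/25 -7/25 0; 0 0 1]
T2·T1 = [-7/25 -24/25 6; 24/25 -7/25 1; 0 0 1]
T3·…·T1 = [-7/25 -24/25 6; 31/25 17/25 -5; 0 0 1]
T4·…·T1 = [7/25 24/25 -6; 31/25 17/25 -5; 0 0 1]
T5·…·T1 = [7/25 24/25 -6; -31/25 -17/25 5; 0 0 1]
T6·…·T1 = [121/125 147/125 -39/5; -103/125 4/125 2/5; 0 0 1]

T = [121/125 147/125 -39/5; -103/125 4/125 2/5; 0 0 1]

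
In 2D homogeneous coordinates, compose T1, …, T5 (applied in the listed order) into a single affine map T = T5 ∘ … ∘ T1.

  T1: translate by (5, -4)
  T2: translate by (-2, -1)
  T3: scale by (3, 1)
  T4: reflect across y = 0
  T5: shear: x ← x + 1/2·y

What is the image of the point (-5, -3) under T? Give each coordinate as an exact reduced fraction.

T(p) = (-2, 8)

T1 translate by (5, -4): (-5, -3) → (0, -7)
T2 translate by (-2, -1): (0, -7) → (-2, -8)
T3 scale by (3, 1): (-2, -8) → (-6, -8)
T4 reflect across y = 0: (-6, -8) → (-6, 8)
T5 shear: x ← x + 1/2·y: (-6, 8) → (-2, 8)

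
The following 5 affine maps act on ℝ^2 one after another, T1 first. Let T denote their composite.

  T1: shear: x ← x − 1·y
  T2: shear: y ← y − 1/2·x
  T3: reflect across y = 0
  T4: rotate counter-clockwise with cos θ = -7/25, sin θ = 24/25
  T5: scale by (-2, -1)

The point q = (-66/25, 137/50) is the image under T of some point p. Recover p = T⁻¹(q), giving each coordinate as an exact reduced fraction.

p = (-4, -1)

T1 = [1 -1 0; 0 1 0; 0 0 1]
T2·T1 = [1 -1 0; -1/2 3/2 0; 0 0 1]
T3·…·T1 = [1 -1 0; 1/2 -3/2 0; 0 0 1]
T4·…·T1 = [-19/25 43/25 0; 41/50 -27/50 0; 0 0 1]
T5·…·T1 = [38/25 -86/25 0; -41/50 27/50 0; 0 0 1]
det M = -2; M⁻¹ = [-27/100 -43/25 0; -41/100 -19/25 0; 0 0 1]
M⁻¹ · (-66/25, 137/50)ᵀ = (-4, -1)ᵀ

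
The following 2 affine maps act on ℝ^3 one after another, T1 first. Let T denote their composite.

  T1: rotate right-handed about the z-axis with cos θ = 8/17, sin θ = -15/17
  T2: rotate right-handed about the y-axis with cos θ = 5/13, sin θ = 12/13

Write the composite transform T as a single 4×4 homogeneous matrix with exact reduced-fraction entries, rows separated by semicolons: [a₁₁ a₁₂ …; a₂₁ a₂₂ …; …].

T1 = [8/17 15/17 0 0; -15/17 8/17 0 0; 0 0 1 0; 0 0 0 1]
T2·T1 = [40/221 75/221 12/13 0; -15/17 8/17 0 0; -96/221 -180/221 5/13 0; 0 0 0 1]

T = [40/221 75/221 12/13 0; -15/17 8/17 0 0; -96/221 -180/221 5/13 0; 0 0 0 1]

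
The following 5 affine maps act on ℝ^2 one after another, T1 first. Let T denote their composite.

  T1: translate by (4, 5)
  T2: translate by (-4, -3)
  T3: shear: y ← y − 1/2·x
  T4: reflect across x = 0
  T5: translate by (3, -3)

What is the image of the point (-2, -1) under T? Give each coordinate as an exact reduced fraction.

T1 translate by (4, 5): (-2, -1) → (2, 4)
T2 translate by (-4, -3): (2, 4) → (-2, 1)
T3 shear: y ← y − 1/2·x: (-2, 1) → (-2, 2)
T4 reflect across x = 0: (-2, 2) → (2, 2)
T5 translate by (3, -3): (2, 2) → (5, -1)

T(p) = (5, -1)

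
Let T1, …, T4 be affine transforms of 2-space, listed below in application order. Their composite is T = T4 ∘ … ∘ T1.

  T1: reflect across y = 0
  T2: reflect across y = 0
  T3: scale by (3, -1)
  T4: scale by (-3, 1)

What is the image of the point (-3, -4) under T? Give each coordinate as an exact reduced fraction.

T(p) = (27, 4)

T1 reflect across y = 0: (-3, -4) → (-3, 4)
T2 reflect across y = 0: (-3, 4) → (-3, -4)
T3 scale by (3, -1): (-3, -4) → (-9, 4)
T4 scale by (-3, 1): (-9, 4) → (27, 4)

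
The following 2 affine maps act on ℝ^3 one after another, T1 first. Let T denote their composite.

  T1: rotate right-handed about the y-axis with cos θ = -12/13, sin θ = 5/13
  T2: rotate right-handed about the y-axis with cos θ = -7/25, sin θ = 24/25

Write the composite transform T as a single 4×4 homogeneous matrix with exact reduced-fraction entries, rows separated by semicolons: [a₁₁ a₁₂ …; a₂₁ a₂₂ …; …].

T1 = [-12/13 0 5/13 0; 0 1 0 0; -5/13 0 -12/13 0; 0 0 0 1]
T2·T1 = [-36/325 0 -323/325 0; 0 1 0 0; 323/325 0 -36/325 0; 0 0 0 1]

T = [-36/325 0 -323/325 0; 0 1 0 0; 323/325 0 -36/325 0; 0 0 0 1]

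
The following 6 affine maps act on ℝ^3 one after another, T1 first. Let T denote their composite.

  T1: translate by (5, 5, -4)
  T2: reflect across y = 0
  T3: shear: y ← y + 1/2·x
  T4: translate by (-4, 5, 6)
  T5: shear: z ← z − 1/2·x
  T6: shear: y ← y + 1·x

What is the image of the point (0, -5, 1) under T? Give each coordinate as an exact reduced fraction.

T1 translate by (5, 5, -4): (0, -5, 1) → (5, 0, -3)
T2 reflect across y = 0: (5, 0, -3) → (5, 0, -3)
T3 shear: y ← y + 1/2·x: (5, 0, -3) → (5, 5/2, -3)
T4 translate by (-4, 5, 6): (5, 5/2, -3) → (1, 15/2, 3)
T5 shear: z ← z − 1/2·x: (1, 15/2, 3) → (1, 15/2, 5/2)
T6 shear: y ← y + 1·x: (1, 15/2, 5/2) → (1, 17/2, 5/2)

T(p) = (1, 17/2, 5/2)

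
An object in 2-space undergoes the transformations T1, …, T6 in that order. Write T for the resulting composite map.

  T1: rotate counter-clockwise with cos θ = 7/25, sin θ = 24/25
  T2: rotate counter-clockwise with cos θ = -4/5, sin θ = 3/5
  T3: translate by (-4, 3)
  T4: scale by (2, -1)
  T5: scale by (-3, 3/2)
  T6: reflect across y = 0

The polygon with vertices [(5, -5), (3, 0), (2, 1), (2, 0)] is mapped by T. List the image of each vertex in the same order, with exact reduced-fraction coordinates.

T1 rotate counter-clockwise with cos θ = 7/25, sin θ = 24/25: (5, -5) → (31/5, 17/5); (3, 0) → (21/25, 72/25); (2, 1) → (-2/5, 11/5); (2, 0) → (14/25, 48/25)
T2 rotate counter-clockwise with cos θ = -4/5, sin θ = 3/5: (31/5, 17/5) → (-7, 1); (21/25, 72/25) → (-12/5, -9/5); (-2/5, 11/5) → (-1, -2); (14/25, 48/25) → (-8/5, -6/5)
T3 translate by (-4, 3): (-7, 1) → (-11, 4); (-12/5, -9/5) → (-32/5, 6/5); (-1, -2) → (-5, 1); (-8/5, -6/5) → (-28/5, 9/5)
T4 scale by (2, -1): (-11, 4) → (-22, -4); (-32/5, 6/5) → (-64/5, -6/5); (-5, 1) → (-10, -1); (-28/5, 9/5) → (-56/5, -9/5)
T5 scale by (-3, 3/2): (-22, -4) → (66, -6); (-64/5, -6/5) → (192/5, -9/5); (-10, -1) → (30, -3/2); (-56/5, -9/5) → (168/5, -27/10)
T6 reflect across y = 0: (66, -6) → (66, 6); (192/5, -9/5) → (192/5, 9/5); (30, -3/2) → (30, 3/2); (168/5, -27/10) → (168/5, 27/10)

image vertices: (66, 6), (192/5, 9/5), (30, 3/2), (168/5, 27/10)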